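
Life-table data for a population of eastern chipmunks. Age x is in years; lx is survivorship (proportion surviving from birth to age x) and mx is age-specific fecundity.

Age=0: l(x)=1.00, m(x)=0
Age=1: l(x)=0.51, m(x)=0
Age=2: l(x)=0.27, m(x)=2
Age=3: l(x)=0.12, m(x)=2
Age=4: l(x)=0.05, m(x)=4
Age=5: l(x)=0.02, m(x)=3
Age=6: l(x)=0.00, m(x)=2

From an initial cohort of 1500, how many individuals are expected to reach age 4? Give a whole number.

Expected survivors = N0 · l_4 = 1500 × 0.05 = 75 → 75

75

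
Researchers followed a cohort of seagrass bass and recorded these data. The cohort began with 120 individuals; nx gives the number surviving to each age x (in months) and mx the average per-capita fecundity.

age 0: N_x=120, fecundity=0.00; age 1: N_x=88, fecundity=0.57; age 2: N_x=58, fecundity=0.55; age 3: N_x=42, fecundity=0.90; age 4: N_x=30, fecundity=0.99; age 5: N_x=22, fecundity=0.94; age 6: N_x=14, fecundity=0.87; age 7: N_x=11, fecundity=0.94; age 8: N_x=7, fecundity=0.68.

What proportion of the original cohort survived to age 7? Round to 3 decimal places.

0.092

l_7 = n_7/n_0 = 11/120 = 0.091667… → 0.092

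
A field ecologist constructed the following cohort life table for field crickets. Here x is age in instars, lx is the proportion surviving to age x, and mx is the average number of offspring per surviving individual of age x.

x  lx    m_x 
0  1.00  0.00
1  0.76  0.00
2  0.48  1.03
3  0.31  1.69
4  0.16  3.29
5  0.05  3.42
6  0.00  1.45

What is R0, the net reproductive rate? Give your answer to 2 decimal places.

lx·mx by age: 0, 0, 0.4944, 0.5239, 0.5264, 0.171, 0
R0 = Σ lx·mx = 1.7157 → 1.72

1.72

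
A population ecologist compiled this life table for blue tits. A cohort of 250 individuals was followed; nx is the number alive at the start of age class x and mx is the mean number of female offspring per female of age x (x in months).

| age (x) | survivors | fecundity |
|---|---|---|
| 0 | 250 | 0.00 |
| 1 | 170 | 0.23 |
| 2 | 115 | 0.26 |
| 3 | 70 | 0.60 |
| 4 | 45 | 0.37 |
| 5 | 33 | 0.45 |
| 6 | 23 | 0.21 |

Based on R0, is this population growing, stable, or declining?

lx = nx/n0 = nx/250: 1, 0.68, 0.46, 0.28, 0.18, 0.132, 0.092
R0 = Σ lx·mx = 0 + 0.1564 + 0.1196 + 0.168 + 0.0666 + 0.0594 + 0.01932 = 0.58932
R0 < 1, so the population is declining.

declining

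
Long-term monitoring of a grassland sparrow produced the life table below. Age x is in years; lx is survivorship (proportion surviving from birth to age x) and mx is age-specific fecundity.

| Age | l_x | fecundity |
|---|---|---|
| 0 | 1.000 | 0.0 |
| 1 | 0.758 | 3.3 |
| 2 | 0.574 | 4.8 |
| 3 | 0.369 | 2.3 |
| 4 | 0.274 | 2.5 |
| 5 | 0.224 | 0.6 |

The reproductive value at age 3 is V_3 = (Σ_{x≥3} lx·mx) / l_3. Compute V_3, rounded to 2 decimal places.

lx·mx for x ≥ 3: 0.8487, 0.685, 0.1344 → sum = 1.6681
V_3 = 1.6681 / l_3 = 1.6681 / 0.369 = 4.520596… → 4.52

4.52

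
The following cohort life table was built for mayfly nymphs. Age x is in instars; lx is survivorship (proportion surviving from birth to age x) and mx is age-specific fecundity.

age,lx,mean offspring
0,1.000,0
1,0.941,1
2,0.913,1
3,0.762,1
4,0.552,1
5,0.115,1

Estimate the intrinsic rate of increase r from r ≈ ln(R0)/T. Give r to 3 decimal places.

R0 = Σ lx·mx = 0 + 0.941 + 0.913 + 0.762 + 0.552 + 0.115 = 3.283
Σ x·lx·mx = 7.836; T = 7.836/3.283 = 2.38684…
r ≈ ln(R0)/T = ln(3.283)/2.38684… = 0.49805… → 0.498

0.498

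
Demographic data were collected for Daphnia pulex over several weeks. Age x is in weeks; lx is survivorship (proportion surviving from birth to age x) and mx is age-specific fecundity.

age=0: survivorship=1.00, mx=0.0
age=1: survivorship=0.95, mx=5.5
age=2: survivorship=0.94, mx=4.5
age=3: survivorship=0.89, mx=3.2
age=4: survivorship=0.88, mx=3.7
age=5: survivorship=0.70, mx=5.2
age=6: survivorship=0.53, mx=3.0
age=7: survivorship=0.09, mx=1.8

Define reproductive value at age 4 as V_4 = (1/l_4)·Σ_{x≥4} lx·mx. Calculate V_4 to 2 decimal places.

9.83

lx·mx for x ≥ 4: 3.256, 3.64, 1.59, 0.162 → sum = 8.648
V_4 = 8.648 / l_4 = 8.648 / 0.88 = 9.827273… → 9.83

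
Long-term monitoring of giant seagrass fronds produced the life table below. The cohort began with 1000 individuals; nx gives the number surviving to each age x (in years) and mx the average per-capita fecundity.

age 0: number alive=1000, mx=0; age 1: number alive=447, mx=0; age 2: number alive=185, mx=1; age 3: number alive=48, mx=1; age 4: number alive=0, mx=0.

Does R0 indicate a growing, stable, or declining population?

declining

lx = nx/n0 = nx/1000: 1, 0.447, 0.185, 0.048, 0
R0 = Σ lx·mx = 0 + 0 + 0.185 + 0.048 + 0 = 0.233
R0 < 1, so the population is declining.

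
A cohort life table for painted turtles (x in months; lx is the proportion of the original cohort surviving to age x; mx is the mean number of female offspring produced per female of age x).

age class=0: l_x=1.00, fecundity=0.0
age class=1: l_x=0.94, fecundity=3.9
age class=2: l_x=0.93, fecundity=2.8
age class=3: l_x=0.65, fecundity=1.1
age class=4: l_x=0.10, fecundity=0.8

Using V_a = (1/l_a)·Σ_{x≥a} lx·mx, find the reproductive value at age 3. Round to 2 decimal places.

lx·mx for x ≥ 3: 0.715, 0.08 → sum = 0.795
V_3 = 0.795 / l_3 = 0.795 / 0.65 = 1.223077… → 1.22

1.22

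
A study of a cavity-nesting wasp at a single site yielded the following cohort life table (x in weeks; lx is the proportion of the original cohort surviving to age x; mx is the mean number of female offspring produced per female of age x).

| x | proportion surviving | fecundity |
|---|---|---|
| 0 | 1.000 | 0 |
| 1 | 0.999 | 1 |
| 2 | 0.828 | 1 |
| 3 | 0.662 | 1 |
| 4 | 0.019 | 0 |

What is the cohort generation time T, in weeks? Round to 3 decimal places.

1.865

lx·mx: 0, 0.999, 0.828, 0.662, 0 → R0 = 2.489
x·lx·mx: 0, 0.999, 1.656, 1.986, 0 → Σ = 4.641
T = 4.641 / 2.489 = 1.864604… → 1.865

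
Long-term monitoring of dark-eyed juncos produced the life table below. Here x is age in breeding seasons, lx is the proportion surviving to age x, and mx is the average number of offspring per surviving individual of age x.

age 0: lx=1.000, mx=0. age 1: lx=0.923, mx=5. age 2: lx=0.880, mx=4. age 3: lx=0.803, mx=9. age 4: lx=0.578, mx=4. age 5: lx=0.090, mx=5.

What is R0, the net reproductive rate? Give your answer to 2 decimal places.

18.12

lx·mx by age: 0, 4.615, 3.52, 7.227, 2.312, 0.45
R0 = Σ lx·mx = 18.124 → 18.12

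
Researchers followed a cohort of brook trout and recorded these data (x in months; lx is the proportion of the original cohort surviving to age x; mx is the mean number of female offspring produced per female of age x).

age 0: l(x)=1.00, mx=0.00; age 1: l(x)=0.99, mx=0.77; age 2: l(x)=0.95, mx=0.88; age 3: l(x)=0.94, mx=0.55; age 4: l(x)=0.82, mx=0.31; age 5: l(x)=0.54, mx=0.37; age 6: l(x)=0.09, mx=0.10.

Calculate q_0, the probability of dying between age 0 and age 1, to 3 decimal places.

0.010

q_0 = (l_0 − l_1) / l_0 = (1 − 0.99) / 1
     = 0.01 / 1 = 0.01 → 0.010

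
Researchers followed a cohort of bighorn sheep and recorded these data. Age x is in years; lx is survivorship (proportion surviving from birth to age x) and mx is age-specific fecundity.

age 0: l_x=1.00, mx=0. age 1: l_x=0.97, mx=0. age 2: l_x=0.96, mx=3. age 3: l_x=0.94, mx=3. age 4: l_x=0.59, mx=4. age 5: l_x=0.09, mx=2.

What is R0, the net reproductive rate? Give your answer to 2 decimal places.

lx·mx by age: 0, 0, 2.88, 2.82, 2.36, 0.18
R0 = Σ lx·mx = 8.24 → 8.24

8.24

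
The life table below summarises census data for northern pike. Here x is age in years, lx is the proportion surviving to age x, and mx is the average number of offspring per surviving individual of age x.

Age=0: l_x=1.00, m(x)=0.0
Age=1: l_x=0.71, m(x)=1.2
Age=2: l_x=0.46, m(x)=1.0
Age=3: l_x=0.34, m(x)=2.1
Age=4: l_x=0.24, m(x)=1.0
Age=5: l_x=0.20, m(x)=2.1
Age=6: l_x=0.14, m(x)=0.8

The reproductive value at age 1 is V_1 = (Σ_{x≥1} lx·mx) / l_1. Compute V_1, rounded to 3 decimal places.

lx·mx for x ≥ 1: 0.852, 0.46, 0.714, 0.24, 0.42, 0.112 → sum = 2.798
V_1 = 2.798 / l_1 = 2.798 / 0.71 = 3.940845… → 3.941

3.941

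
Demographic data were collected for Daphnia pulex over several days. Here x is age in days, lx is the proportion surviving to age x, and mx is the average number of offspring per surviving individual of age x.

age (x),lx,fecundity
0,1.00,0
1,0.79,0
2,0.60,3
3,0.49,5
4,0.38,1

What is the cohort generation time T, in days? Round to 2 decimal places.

2.69

lx·mx: 0, 0, 1.8, 2.45, 0.38 → R0 = 4.63
x·lx·mx: 0, 0, 3.6, 7.35, 1.52 → Σ = 12.47
T = 12.47 / 4.63 = 2.693305… → 2.69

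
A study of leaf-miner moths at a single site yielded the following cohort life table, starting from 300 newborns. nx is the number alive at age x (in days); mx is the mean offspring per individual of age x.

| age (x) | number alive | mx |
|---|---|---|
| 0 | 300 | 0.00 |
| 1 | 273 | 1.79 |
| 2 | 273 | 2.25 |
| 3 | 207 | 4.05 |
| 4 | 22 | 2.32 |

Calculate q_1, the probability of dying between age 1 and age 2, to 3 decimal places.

lx = nx/n0 = nx/300: 1, 0.91, 0.91, 0.69, 0.07333…
q_1 = (l_1 − l_2) / l_1 = (0.91 − 0.91) / 0.91
     = 0 / 0.91 = 0 → 0.000

0.000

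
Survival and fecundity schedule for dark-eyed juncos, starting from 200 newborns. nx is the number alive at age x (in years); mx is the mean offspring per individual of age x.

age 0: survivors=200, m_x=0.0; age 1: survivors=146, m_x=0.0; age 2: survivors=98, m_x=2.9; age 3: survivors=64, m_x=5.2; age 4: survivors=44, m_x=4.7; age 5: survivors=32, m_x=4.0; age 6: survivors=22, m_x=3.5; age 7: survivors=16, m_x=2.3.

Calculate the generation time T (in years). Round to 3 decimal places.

3.523

lx = nx/n0 = nx/200: 1, 0.73, 0.49, 0.32, 0.22, 0.16, 0.11, 0.08
lx·mx: 0, 0, 1.421, 1.664, 1.034, 0.64, 0.385, 0.184 → R0 = 5.328
x·lx·mx: 0, 0, 2.842, 4.992, 4.136, 3.2, 2.31, 1.288 → Σ = 18.768
T = 18.768 / 5.328 = 3.522523… → 3.523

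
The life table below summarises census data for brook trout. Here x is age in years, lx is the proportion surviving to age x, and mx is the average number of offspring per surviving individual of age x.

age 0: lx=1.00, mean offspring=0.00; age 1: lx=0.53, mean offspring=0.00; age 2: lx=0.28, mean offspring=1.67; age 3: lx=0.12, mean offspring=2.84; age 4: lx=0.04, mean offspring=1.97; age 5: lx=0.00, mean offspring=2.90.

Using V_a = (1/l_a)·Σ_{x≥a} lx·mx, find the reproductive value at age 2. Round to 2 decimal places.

lx·mx for x ≥ 2: 0.4676, 0.3408, 0.0788, 0 → sum = 0.8872
V_2 = 0.8872 / l_2 = 0.8872 / 0.28 = 3.168571… → 3.17

3.17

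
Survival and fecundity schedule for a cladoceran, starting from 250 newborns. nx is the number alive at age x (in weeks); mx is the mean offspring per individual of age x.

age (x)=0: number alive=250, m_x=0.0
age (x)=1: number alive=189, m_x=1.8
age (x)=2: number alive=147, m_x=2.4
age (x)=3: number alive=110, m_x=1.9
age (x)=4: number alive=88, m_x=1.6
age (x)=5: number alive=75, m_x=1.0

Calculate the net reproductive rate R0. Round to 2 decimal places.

lx = nx/n0 = nx/250: 1, 0.756, 0.588, 0.44, 0.352, 0.3
lx·mx by age: 0, 1.3608, 1.4112, 0.836, 0.5632, 0.3
R0 = Σ lx·mx = 4.4712 → 4.47

4.47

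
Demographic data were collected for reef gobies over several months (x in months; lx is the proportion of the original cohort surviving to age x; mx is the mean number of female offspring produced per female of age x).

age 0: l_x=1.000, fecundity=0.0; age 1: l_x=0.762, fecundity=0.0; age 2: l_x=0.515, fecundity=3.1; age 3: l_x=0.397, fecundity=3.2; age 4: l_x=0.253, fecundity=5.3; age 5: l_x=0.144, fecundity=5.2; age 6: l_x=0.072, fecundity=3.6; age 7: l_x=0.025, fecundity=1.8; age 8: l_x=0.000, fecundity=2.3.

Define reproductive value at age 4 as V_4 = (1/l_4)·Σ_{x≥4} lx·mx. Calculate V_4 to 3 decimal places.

9.462

lx·mx for x ≥ 4: 1.3409, 0.7488, 0.2592, 0.045, 0 → sum = 2.3939
V_4 = 2.3939 / l_4 = 2.3939 / 0.253 = 9.462055… → 9.462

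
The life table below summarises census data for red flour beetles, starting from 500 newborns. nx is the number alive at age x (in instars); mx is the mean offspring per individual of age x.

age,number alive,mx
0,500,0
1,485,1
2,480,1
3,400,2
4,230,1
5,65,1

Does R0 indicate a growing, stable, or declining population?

lx = nx/n0 = nx/500: 1, 0.97, 0.96, 0.8, 0.46, 0.13
R0 = Σ lx·mx = 0 + 0.97 + 0.96 + 1.6 + 0.46 + 0.13 = 4.12
R0 > 1, so the population is growing.

growing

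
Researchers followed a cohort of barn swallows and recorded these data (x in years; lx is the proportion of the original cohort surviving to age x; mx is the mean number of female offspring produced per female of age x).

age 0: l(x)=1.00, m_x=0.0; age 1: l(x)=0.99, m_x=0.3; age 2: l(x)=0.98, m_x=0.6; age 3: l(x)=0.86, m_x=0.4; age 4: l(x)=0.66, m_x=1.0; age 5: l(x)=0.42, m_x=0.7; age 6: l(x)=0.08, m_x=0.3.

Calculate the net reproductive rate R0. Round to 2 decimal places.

2.21

lx·mx by age: 0, 0.297, 0.588, 0.344, 0.66, 0.294, 0.024
R0 = Σ lx·mx = 2.207 → 2.21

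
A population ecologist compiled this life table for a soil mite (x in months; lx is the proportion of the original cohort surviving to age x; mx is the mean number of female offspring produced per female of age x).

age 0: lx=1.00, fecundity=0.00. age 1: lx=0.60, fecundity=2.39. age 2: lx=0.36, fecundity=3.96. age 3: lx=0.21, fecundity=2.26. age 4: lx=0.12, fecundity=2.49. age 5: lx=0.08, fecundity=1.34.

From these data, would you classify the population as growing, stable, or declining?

growing

R0 = Σ lx·mx = 0 + 1.434 + 1.4256 + 0.4746 + 0.2988 + 0.1072 = 3.7402
R0 > 1, so the population is growing.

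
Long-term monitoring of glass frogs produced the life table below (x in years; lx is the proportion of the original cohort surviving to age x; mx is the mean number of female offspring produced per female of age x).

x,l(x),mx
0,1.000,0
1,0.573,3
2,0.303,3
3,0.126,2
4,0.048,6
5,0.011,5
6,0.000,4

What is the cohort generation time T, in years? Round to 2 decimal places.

lx·mx: 0, 1.719, 0.909, 0.252, 0.288, 0.055, 0 → R0 = 3.223
x·lx·mx: 0, 1.719, 1.818, 0.756, 1.152, 0.275, 0 → Σ = 5.72
T = 5.72 / 3.223 = 1.774744… → 1.77

1.77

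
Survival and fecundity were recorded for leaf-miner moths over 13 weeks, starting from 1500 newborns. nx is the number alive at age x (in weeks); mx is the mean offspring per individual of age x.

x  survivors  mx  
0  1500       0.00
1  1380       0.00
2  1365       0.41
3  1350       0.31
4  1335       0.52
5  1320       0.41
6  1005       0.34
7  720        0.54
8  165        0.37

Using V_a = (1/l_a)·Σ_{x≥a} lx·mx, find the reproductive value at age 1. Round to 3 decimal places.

lx = nx/n0 = nx/1500: 1, 0.92, 0.91, 0.9, 0.89, 0.88, 0.67, 0.48, 0.11
lx·mx for x ≥ 1: 0, 0.3731, 0.279, 0.4628, 0.3608, 0.2278, 0.2592, 0.0407 → sum = 2.0034
V_1 = 2.0034 / l_1 = 2.0034 / 0.92 = 2.177609… → 2.178

2.178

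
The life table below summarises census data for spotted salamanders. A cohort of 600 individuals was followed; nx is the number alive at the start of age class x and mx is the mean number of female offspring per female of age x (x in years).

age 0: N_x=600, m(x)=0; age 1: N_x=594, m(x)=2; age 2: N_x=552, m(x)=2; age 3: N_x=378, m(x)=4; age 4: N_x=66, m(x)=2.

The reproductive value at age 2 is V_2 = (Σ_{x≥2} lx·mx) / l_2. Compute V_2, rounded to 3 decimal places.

lx = nx/n0 = nx/600: 1, 0.99, 0.92, 0.63, 0.11
lx·mx for x ≥ 2: 1.84, 2.52, 0.22 → sum = 4.58
V_2 = 4.58 / l_2 = 4.58 / 0.92 = 4.978261… → 4.978

4.978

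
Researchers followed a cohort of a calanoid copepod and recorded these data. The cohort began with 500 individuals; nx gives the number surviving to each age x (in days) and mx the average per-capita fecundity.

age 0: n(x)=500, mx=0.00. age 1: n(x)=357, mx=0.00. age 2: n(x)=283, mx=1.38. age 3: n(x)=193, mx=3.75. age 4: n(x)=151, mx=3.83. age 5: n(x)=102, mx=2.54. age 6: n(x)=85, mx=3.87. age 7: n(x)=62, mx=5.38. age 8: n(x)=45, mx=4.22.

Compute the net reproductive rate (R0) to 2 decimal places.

5.61

lx = nx/n0 = nx/500: 1, 0.714, 0.566, 0.386, 0.302, 0.204, 0.17, 0.124, 0.09
lx·mx by age: 0, 0, 0.78108, 1.4475, 1.15666, 0.51816, 0.6579, 0.66712, 0.3798
R0 = Σ lx·mx = 5.60822 → 5.61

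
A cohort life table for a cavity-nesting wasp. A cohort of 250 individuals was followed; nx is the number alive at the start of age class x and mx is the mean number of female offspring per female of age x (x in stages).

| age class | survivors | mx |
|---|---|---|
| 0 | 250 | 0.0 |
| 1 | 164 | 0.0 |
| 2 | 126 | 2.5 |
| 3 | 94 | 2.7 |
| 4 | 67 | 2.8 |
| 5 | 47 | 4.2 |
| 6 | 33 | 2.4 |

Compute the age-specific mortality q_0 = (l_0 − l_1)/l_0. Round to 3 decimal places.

lx = nx/n0 = nx/250: 1, 0.656, 0.504, 0.376, 0.268, 0.188, 0.132
q_0 = (l_0 − l_1) / l_0 = (1 − 0.656) / 1
     = 0.344 / 1 = 0.344 → 0.344

0.344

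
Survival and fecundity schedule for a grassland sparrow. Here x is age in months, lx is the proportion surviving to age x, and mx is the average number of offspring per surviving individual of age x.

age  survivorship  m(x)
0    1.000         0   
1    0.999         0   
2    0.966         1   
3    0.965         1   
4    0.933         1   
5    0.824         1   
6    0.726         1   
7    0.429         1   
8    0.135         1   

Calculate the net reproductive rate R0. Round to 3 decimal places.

lx·mx by age: 0, 0, 0.966, 0.965, 0.933, 0.824, 0.726, 0.429, 0.135
R0 = Σ lx·mx = 4.978 → 4.978

4.978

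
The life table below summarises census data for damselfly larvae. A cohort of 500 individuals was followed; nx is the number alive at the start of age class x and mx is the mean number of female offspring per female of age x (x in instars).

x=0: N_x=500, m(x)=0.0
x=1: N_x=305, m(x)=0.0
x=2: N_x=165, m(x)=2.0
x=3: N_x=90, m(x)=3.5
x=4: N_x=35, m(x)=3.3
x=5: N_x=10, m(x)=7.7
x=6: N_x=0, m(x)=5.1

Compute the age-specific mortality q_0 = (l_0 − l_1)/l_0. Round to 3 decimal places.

0.390

lx = nx/n0 = nx/500: 1, 0.61, 0.33, 0.18, 0.07, 0.02, 0
q_0 = (l_0 − l_1) / l_0 = (1 − 0.61) / 1
     = 0.39 / 1 = 0.39 → 0.390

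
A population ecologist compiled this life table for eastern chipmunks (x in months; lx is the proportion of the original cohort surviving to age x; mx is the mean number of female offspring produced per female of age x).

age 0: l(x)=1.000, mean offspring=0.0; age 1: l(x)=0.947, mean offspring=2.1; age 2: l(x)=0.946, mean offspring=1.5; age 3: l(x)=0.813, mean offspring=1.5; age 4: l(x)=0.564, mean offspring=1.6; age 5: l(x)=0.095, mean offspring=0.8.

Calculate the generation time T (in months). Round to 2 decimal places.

2.23

lx·mx: 0, 1.9887, 1.419, 1.2195, 0.9024, 0.076 → R0 = 5.6056
x·lx·mx: 0, 1.9887, 2.838, 3.6585, 3.6096, 0.38 → Σ = 12.4748
T = 12.4748 / 5.6056 = 2.225417… → 2.23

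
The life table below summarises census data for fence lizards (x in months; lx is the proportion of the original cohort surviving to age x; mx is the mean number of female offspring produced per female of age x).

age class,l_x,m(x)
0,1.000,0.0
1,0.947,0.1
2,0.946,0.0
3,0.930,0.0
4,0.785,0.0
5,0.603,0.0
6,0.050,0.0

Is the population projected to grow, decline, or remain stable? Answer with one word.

R0 = Σ lx·mx = 0 + 0.0947 + 0 + 0 + 0 + 0 + 0 = 0.0947
R0 < 1, so the population is declining.

declining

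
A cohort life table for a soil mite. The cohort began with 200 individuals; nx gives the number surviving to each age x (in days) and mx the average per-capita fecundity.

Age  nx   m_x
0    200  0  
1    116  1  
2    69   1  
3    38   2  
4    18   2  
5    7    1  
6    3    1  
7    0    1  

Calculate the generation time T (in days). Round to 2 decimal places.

lx = nx/n0 = nx/200: 1, 0.58, 0.345, 0.19, 0.09, 0.035, 0.015, 0
lx·mx: 0, 0.58, 0.345, 0.38, 0.18, 0.035, 0.015, 0 → R0 = 1.535
x·lx·mx: 0, 0.58, 0.69, 1.14, 0.72, 0.175, 0.09, 0 → Σ = 3.395
T = 3.395 / 1.535 = 2.211726… → 2.21

2.21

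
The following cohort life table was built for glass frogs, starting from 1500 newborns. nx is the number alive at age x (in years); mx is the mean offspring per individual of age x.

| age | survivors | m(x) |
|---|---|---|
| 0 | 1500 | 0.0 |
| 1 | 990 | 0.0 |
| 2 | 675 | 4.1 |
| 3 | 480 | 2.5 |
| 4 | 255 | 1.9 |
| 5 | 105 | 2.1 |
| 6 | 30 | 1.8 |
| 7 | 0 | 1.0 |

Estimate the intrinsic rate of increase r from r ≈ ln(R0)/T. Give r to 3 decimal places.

lx = nx/n0 = nx/1500: 1, 0.66, 0.45, 0.32, 0.17, 0.07, 0.02, 0
R0 = Σ lx·mx = 0 + 0 + 1.845 + 0.8 + 0.323 + 0.147 + 0.036 + 0 = 3.151
Σ x·lx·mx = 8.333; T = 8.333/3.151 = 2.64456…
r ≈ ln(R0)/T = ln(3.151)/2.64456… = 0.43399… → 0.434

0.434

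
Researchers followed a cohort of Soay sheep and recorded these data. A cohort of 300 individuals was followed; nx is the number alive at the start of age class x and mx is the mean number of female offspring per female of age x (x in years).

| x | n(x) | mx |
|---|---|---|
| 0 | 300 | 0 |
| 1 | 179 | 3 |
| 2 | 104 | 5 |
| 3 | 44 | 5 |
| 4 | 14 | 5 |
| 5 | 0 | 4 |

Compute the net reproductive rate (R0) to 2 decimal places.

4.49

lx = nx/n0 = nx/300: 1, 0.59667…, 0.34667…, 0.14667…, 0.04667…, 0
lx·mx by age: 0, 1.79…, 1.733333…, 0.733333…, 0.233333…, 0
R0 = Σ lx·mx = 4.49… → 4.49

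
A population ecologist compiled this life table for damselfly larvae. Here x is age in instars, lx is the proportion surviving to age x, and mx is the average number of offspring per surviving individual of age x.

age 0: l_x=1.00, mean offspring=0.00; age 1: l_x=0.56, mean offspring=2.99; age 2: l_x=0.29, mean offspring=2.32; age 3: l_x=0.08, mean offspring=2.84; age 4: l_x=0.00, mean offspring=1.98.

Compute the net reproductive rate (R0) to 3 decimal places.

2.574

lx·mx by age: 0, 1.6744, 0.6728, 0.2272, 0
R0 = Σ lx·mx = 2.5744 → 2.574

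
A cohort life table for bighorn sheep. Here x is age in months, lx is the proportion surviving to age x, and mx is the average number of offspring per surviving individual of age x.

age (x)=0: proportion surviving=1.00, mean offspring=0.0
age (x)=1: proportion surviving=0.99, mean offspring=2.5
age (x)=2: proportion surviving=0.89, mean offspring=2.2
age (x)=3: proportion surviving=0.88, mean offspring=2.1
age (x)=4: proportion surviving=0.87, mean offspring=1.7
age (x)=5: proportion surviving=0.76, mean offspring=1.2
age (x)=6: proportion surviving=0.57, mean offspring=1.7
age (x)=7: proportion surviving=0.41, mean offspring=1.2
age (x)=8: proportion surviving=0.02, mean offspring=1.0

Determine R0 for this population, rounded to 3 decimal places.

10.153

lx·mx by age: 0, 2.475, 1.958, 1.848, 1.479, 0.912, 0.969, 0.492, 0.02
R0 = Σ lx·mx = 10.153 → 10.153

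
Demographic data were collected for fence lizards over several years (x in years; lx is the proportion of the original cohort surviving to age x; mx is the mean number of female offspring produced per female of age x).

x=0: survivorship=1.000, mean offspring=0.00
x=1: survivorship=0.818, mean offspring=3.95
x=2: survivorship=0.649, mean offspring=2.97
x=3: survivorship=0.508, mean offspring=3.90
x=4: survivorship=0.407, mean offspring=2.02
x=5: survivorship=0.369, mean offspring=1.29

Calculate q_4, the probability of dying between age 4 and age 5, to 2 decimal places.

q_4 = (l_4 − l_5) / l_4 = (0.407 − 0.369) / 0.407
     = 0.038 / 0.407 = 0.093366… → 0.09

0.09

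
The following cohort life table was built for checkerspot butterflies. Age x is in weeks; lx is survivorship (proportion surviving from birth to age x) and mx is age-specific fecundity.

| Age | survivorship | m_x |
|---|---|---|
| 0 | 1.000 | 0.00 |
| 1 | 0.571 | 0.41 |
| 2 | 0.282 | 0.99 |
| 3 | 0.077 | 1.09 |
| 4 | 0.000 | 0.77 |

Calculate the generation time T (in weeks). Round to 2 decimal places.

1.75

lx·mx: 0, 0.23411, 0.27918, 0.08393, 0 → R0 = 0.59722
x·lx·mx: 0, 0.23411, 0.55836, 0.25179, 0 → Σ = 1.04426
T = 1.04426 / 0.59722 = 1.748535… → 1.75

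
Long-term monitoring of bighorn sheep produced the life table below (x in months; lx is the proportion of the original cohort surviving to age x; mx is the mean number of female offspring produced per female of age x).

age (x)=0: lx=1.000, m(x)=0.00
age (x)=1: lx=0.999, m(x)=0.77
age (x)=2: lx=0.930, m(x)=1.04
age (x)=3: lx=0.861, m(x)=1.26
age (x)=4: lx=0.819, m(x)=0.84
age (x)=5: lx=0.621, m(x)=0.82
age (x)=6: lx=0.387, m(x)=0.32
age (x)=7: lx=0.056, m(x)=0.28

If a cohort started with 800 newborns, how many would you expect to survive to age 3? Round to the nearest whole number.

689

Expected survivors = N0 · l_3 = 800 × 0.861 = 688.8 → 689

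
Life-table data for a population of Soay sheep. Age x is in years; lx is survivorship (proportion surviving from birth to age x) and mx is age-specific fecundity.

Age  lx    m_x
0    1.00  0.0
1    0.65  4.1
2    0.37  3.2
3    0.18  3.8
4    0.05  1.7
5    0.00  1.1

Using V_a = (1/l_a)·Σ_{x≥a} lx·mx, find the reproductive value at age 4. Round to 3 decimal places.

1.700

lx·mx for x ≥ 4: 0.085, 0 → sum = 0.085
V_4 = 0.085 / l_4 = 0.085 / 0.05 = 1.7 → 1.700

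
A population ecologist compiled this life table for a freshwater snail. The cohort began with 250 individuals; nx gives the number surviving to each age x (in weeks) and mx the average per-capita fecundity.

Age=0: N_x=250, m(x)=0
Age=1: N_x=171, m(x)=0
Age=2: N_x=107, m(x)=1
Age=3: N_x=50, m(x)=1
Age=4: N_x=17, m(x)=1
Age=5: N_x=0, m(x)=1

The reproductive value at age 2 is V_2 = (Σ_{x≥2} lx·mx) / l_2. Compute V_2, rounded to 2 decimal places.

1.63

lx = nx/n0 = nx/250: 1, 0.684, 0.428, 0.2, 0.068, 0
lx·mx for x ≥ 2: 0.428, 0.2, 0.068, 0 → sum = 0.696
V_2 = 0.696 / l_2 = 0.696 / 0.428 = 1.626168… → 1.63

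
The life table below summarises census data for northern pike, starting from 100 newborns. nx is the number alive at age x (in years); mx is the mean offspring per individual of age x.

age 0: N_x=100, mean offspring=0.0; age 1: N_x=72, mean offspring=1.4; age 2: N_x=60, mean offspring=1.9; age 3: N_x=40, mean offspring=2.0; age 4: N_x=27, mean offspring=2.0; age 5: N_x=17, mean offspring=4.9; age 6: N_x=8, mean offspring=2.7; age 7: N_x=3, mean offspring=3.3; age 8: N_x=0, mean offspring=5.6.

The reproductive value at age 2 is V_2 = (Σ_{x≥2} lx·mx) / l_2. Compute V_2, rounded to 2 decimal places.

6.05

lx = nx/n0 = nx/100: 1, 0.72, 0.6, 0.4, 0.27, 0.17, 0.08, 0.03, 0
lx·mx for x ≥ 2: 1.14, 0.8, 0.54, 0.833, 0.216, 0.099, 0 → sum = 3.628
V_2 = 3.628 / l_2 = 3.628 / 0.6 = 6.046667… → 6.05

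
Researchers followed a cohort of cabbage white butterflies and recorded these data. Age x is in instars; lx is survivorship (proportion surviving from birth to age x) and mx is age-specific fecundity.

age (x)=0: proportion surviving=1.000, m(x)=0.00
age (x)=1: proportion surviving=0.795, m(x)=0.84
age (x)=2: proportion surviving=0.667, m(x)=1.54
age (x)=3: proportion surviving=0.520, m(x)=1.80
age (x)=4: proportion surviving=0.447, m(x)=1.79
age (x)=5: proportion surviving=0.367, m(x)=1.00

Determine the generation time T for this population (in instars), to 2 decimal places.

lx·mx: 0, 0.6678, 1.02718, 0.936, 0.80013, 0.367 → R0 = 3.79811
x·lx·mx: 0, 0.6678, 2.05436, 2.808, 3.20052, 1.835 → Σ = 10.56568
T = 10.56568 / 3.79811 = 2.781826… → 2.78

2.78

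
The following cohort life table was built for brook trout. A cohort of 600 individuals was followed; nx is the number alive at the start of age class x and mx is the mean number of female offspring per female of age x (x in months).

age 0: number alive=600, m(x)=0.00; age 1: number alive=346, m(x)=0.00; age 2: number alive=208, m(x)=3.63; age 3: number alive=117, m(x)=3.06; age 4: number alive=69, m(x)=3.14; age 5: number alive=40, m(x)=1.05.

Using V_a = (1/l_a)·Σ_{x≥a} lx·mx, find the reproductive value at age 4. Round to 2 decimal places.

3.75

lx = nx/n0 = nx/600: 1, 0.57667…, 0.34667…, 0.195, 0.115, 0.06667…
lx·mx for x ≥ 4: 0.3611, 0.07… → sum = 0.4311…
V_4 = 0.4311… / l_4 = 0.4311… / 0.115 = 3.748696… → 3.75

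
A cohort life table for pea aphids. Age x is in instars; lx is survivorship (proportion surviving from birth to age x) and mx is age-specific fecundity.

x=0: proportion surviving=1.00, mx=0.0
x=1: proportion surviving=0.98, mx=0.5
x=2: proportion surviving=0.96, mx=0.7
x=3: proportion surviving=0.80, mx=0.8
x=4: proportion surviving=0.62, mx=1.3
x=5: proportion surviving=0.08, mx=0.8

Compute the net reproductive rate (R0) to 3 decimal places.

2.672

lx·mx by age: 0, 0.49, 0.672, 0.64, 0.806, 0.064
R0 = Σ lx·mx = 2.672 → 2.672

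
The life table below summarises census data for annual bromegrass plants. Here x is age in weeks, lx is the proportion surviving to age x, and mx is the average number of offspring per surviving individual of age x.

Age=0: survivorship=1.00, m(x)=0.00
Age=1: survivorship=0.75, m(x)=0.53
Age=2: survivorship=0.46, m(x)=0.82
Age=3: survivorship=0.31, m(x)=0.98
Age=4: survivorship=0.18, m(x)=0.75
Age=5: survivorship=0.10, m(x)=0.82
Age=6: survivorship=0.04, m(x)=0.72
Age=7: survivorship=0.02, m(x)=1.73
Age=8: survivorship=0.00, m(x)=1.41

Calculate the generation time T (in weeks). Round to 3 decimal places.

2.523

lx·mx: 0, 0.3975, 0.3772, 0.3038, 0.135, 0.082, 0.0288, 0.0346, 0 → R0 = 1.3589
x·lx·mx: 0, 0.3975, 0.7544, 0.9114, 0.54, 0.41, 0.1728, 0.2422, 0 → Σ = 3.4283
T = 3.4283 / 1.3589 = 2.522849… → 2.523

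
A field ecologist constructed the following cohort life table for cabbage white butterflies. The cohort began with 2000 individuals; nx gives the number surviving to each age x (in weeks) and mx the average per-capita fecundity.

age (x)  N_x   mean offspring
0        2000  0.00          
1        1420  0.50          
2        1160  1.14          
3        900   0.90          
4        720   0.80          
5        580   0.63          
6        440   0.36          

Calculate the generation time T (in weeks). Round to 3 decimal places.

2.756

lx = nx/n0 = nx/2000: 1, 0.71, 0.58, 0.45, 0.36, 0.29, 0.22
lx·mx: 0, 0.355, 0.6612, 0.405, 0.288, 0.1827, 0.0792 → R0 = 1.9711
x·lx·mx: 0, 0.355, 1.3224, 1.215, 1.152, 0.9135, 0.4752 → Σ = 5.4331
T = 5.4331 / 1.9711 = 2.75638… → 2.756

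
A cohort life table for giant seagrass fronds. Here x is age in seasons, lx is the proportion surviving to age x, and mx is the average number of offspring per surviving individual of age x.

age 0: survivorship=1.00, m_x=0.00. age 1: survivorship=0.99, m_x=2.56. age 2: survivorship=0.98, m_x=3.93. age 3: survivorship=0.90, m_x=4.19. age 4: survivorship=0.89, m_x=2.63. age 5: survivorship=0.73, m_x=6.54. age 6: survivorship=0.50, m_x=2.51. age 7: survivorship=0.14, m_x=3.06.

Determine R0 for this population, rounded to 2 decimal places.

18.96

lx·mx by age: 0, 2.5344, 3.8514, 3.771, 2.3407, 4.7742, 1.255, 0.4284
R0 = Σ lx·mx = 18.9551 → 18.96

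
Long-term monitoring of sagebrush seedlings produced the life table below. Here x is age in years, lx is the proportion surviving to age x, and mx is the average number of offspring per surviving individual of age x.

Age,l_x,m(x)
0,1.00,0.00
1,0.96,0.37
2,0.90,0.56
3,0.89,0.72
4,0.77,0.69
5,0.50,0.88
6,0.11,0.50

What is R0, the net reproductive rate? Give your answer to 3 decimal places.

lx·mx by age: 0, 0.3552, 0.504, 0.6408, 0.5313, 0.44, 0.055
R0 = Σ lx·mx = 2.5263 → 2.526

2.526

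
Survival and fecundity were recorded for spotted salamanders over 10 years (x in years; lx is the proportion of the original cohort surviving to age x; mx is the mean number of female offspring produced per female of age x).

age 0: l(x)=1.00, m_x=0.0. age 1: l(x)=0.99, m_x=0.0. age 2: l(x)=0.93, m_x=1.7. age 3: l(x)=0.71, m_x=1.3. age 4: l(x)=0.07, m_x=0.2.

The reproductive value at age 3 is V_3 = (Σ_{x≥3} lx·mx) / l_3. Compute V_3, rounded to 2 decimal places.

lx·mx for x ≥ 3: 0.923, 0.014 → sum = 0.937
V_3 = 0.937 / l_3 = 0.937 / 0.71 = 1.319718… → 1.32

1.32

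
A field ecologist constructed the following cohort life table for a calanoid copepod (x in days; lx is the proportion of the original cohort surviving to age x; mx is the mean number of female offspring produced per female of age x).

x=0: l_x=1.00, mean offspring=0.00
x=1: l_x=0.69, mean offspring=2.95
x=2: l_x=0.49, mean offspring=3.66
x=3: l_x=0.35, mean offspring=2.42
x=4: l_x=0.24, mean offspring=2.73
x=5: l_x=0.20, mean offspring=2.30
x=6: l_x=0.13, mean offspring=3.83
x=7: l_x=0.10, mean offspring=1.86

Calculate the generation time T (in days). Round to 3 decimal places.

lx·mx: 0, 2.0355, 1.7934, 0.847, 0.6552, 0.46, 0.4979, 0.186 → R0 = 6.475
x·lx·mx: 0, 2.0355, 3.5868, 2.541, 2.6208, 2.3, 2.9874, 1.302 → Σ = 17.3735
T = 17.3735 / 6.475 = 2.683166… → 2.683

2.683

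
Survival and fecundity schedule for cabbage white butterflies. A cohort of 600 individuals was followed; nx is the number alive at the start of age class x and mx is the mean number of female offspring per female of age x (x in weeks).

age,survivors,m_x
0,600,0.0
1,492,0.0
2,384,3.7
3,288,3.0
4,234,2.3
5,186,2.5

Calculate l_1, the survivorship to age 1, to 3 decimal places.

0.820

l_1 = n_1/n_0 = 492/600 = 0.82 → 0.820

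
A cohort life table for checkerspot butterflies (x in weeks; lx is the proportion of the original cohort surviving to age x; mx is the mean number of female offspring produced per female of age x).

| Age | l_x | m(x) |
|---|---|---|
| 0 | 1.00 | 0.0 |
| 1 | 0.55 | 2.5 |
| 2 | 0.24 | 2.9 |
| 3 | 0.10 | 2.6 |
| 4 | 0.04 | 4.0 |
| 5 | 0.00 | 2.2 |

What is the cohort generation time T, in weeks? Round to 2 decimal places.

lx·mx: 0, 1.375, 0.696, 0.26, 0.16, 0 → R0 = 2.491
x·lx·mx: 0, 1.375, 1.392, 0.78, 0.64, 0 → Σ = 4.187
T = 4.187 / 2.491 = 1.680851… → 1.68

1.68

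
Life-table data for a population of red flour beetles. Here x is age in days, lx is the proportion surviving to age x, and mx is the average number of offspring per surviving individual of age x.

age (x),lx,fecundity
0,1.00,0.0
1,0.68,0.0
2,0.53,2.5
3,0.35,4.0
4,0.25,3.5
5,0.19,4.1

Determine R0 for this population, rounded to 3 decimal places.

4.379

lx·mx by age: 0, 0, 1.325, 1.4, 0.875, 0.779
R0 = Σ lx·mx = 4.379 → 4.379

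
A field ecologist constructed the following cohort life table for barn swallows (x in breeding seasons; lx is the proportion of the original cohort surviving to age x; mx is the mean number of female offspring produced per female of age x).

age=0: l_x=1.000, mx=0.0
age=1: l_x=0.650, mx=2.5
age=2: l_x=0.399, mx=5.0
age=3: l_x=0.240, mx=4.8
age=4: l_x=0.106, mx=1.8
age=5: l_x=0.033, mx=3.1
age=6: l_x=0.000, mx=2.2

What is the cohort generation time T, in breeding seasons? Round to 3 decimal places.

2.043

lx·mx: 0, 1.625, 1.995, 1.152, 0.1908, 0.1023, 0 → R0 = 5.0651
x·lx·mx: 0, 1.625, 3.99, 3.456, 0.7632, 0.5115, 0 → Σ = 10.3457
T = 10.3457 / 5.0651 = 2.042546… → 2.043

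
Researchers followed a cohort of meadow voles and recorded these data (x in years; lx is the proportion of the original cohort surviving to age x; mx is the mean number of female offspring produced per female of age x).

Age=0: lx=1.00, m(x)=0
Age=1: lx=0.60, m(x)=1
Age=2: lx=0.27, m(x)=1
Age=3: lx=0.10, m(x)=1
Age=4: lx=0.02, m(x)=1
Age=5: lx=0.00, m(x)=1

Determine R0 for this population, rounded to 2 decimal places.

lx·mx by age: 0, 0.6, 0.27, 0.1, 0.02, 0
R0 = Σ lx·mx = 0.99 → 0.99

0.99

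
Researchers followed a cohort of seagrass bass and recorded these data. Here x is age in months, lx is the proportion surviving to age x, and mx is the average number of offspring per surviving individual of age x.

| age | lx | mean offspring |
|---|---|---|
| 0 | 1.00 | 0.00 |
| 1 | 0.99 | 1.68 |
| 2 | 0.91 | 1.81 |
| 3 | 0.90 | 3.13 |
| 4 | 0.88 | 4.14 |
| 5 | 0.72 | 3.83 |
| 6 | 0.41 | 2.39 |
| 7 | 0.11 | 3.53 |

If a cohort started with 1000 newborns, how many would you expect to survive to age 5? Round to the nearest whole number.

720

Expected survivors = N0 · l_5 = 1000 × 0.72 = 720 → 720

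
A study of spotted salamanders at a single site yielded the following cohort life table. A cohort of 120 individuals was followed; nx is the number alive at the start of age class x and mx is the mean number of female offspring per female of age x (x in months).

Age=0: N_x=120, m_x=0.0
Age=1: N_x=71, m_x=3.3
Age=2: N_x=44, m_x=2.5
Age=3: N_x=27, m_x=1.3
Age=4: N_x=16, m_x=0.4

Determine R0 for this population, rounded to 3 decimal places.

lx = nx/n0 = nx/120: 1, 0.59167…, 0.36667…, 0.225, 0.13333…
lx·mx by age: 0, 1.9525…, 0.916667…, 0.2925, 0.053333…
R0 = Σ lx·mx = 3.215… → 3.215

3.215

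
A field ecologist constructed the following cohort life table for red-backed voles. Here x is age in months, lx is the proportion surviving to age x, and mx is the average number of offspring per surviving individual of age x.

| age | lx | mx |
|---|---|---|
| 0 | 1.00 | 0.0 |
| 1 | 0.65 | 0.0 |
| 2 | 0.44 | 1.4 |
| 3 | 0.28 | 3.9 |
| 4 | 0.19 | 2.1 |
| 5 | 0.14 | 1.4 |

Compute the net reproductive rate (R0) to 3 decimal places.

2.303

lx·mx by age: 0, 0, 0.616, 1.092, 0.399, 0.196
R0 = Σ lx·mx = 2.303 → 2.303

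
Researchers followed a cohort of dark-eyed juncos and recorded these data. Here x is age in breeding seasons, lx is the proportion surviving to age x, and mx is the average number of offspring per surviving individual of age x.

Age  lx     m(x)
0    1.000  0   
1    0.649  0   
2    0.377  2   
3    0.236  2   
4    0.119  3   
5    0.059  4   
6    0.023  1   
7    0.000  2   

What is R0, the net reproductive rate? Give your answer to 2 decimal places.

lx·mx by age: 0, 0, 0.754, 0.472, 0.357, 0.236, 0.023, 0
R0 = Σ lx·mx = 1.842 → 1.84

1.84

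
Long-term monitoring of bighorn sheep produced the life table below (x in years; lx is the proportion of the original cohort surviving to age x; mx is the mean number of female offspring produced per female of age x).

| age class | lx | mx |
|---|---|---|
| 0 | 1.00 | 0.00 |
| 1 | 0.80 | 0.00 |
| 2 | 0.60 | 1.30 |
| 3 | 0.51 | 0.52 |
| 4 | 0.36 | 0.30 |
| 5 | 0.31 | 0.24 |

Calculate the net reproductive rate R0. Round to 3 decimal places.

lx·mx by age: 0, 0, 0.78, 0.2652, 0.108, 0.0744
R0 = Σ lx·mx = 1.2276 → 1.228

1.228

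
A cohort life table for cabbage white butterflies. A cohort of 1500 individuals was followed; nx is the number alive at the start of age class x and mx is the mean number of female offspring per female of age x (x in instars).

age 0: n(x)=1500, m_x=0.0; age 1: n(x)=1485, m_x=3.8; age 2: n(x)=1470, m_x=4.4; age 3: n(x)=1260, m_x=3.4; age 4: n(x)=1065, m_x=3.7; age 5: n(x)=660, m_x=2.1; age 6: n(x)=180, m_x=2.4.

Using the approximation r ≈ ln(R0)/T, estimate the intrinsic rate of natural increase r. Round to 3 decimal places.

lx = nx/n0 = nx/1500: 1, 0.99, 0.98, 0.84, 0.71, 0.44, 0.12
R0 = Σ lx·mx = 0 + 3.762 + 4.312 + 2.856 + 2.627 + 0.924 + 0.288 = 14.769
Σ x·lx·mx = 37.81; T = 37.81/14.769 = 2.56009…
r ≈ ln(R0)/T = ln(14.769)/2.56009… = 1.05173… → 1.052

1.052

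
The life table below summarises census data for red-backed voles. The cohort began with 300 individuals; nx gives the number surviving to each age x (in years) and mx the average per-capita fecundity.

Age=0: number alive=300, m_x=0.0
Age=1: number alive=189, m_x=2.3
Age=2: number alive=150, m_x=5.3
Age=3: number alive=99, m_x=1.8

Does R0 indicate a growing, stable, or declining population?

growing

lx = nx/n0 = nx/300: 1, 0.63, 0.5, 0.33
R0 = Σ lx·mx = 0 + 1.449 + 2.65 + 0.594 = 4.693
R0 > 1, so the population is growing.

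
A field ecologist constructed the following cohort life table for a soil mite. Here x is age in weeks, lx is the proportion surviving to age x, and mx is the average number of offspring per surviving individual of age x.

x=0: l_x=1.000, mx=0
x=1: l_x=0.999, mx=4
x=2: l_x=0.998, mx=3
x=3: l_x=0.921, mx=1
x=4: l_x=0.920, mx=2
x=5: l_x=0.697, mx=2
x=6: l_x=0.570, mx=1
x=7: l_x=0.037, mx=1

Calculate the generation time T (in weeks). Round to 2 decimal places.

2.62

lx·mx: 0, 3.996, 2.994, 0.921, 1.84, 1.394, 0.57, 0.037 → R0 = 11.752
x·lx·mx: 0, 3.996, 5.988, 2.763, 7.36, 6.97, 3.42, 0.259 → Σ = 30.756
T = 30.756 / 11.752 = 2.617086… → 2.62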